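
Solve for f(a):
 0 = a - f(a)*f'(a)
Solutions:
 f(a) = -sqrt(C1 + a^2)
 f(a) = sqrt(C1 + a^2)


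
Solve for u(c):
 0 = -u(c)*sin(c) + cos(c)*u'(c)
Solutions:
 u(c) = C1/cos(c)


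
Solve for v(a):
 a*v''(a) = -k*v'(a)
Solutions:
 v(a) = C1 + a^(1 - re(k))*(C2*sin(log(a)*Abs(im(k))) + C3*cos(log(a)*im(k)))


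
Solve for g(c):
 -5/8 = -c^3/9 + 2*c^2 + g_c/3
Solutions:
 g(c) = C1 + c^4/12 - 2*c^3 - 15*c/8


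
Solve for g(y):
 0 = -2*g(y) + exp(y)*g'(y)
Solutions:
 g(y) = C1*exp(-2*exp(-y))


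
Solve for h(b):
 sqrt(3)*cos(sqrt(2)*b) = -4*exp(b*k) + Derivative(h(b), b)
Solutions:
 h(b) = C1 + sqrt(6)*sin(sqrt(2)*b)/2 + 4*exp(b*k)/k


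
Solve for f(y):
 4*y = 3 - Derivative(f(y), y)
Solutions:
 f(y) = C1 - 2*y^2 + 3*y


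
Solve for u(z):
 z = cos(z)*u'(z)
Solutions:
 u(z) = C1 + Integral(z/cos(z), z)


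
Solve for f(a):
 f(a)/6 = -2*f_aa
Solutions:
 f(a) = C1*sin(sqrt(3)*a/6) + C2*cos(sqrt(3)*a/6)


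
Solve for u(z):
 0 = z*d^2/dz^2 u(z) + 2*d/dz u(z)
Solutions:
 u(z) = C1 + C2/z


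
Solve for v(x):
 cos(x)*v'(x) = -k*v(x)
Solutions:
 v(x) = C1*exp(k*(log(sin(x) - 1) - log(sin(x) + 1))/2)


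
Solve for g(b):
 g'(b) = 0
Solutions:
 g(b) = C1


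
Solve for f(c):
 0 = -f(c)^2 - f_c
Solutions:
 f(c) = 1/(C1 + c)


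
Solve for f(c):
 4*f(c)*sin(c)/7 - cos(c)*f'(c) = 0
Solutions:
 f(c) = C1/cos(c)^(4/7)


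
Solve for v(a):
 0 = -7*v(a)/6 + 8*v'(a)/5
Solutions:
 v(a) = C1*exp(35*a/48)


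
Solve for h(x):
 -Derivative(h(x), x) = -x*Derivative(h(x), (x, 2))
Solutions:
 h(x) = C1 + C2*x^2


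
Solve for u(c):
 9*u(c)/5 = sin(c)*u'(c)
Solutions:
 u(c) = C1*(cos(c) - 1)^(9/10)/(cos(c) + 1)^(9/10)


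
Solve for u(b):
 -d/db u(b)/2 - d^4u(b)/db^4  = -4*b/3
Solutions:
 u(b) = C1 + C4*exp(-2^(2/3)*b/2) + 4*b^2/3 + (C2*sin(2^(2/3)*sqrt(3)*b/4) + C3*cos(2^(2/3)*sqrt(3)*b/4))*exp(2^(2/3)*b/4)


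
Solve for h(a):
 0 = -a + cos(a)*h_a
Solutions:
 h(a) = C1 + Integral(a/cos(a), a)


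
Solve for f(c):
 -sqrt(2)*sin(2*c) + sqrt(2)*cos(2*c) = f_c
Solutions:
 f(c) = C1 + sin(2*c + pi/4)


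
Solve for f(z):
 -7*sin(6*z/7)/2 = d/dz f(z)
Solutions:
 f(z) = C1 + 49*cos(6*z/7)/12


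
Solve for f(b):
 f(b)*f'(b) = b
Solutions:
 f(b) = -sqrt(C1 + b^2)
 f(b) = sqrt(C1 + b^2)


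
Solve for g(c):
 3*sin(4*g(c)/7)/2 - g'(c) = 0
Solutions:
 -3*c/2 + 7*log(cos(4*g(c)/7) - 1)/8 - 7*log(cos(4*g(c)/7) + 1)/8 = C1


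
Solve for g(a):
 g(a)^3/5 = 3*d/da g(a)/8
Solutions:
 g(a) = -sqrt(30)*sqrt(-1/(C1 + 8*a))/2
 g(a) = sqrt(30)*sqrt(-1/(C1 + 8*a))/2


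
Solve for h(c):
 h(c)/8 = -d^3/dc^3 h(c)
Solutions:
 h(c) = C3*exp(-c/2) + (C1*sin(sqrt(3)*c/4) + C2*cos(sqrt(3)*c/4))*exp(c/4)


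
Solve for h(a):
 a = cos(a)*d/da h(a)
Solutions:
 h(a) = C1 + Integral(a/cos(a), a)


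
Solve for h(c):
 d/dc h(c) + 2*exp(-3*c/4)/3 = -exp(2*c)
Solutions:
 h(c) = C1 - exp(2*c)/2 + 8*exp(-3*c/4)/9


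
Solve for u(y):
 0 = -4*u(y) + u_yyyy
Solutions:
 u(y) = C1*exp(-sqrt(2)*y) + C2*exp(sqrt(2)*y) + C3*sin(sqrt(2)*y) + C4*cos(sqrt(2)*y)


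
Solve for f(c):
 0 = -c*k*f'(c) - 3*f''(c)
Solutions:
 f(c) = Piecewise((-sqrt(6)*sqrt(pi)*C1*erf(sqrt(6)*c*sqrt(k)/6)/(2*sqrt(k)) - C2, (k > 0) | (k < 0)), (-C1*c - C2, True))


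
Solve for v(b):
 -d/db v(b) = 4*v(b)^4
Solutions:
 v(b) = (-3^(2/3) - 3*3^(1/6)*I)*(1/(C1 + 4*b))^(1/3)/6
 v(b) = (-3^(2/3) + 3*3^(1/6)*I)*(1/(C1 + 4*b))^(1/3)/6
 v(b) = (1/(C1 + 12*b))^(1/3)


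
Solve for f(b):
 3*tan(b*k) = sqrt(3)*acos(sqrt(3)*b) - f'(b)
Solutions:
 f(b) = C1 + sqrt(3)*(b*acos(sqrt(3)*b) - sqrt(3)*sqrt(1 - 3*b^2)/3) - 3*Piecewise((-log(cos(b*k))/k, Ne(k, 0)), (0, True))


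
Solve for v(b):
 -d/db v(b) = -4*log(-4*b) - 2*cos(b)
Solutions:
 v(b) = C1 + 4*b*log(-b) - 4*b + 8*b*log(2) + 2*sin(b)


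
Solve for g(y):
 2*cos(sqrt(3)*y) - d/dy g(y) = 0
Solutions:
 g(y) = C1 + 2*sqrt(3)*sin(sqrt(3)*y)/3


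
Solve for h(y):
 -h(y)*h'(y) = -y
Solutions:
 h(y) = -sqrt(C1 + y^2)
 h(y) = sqrt(C1 + y^2)


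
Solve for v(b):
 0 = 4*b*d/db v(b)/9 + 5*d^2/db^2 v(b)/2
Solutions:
 v(b) = C1 + C2*erf(2*sqrt(5)*b/15)


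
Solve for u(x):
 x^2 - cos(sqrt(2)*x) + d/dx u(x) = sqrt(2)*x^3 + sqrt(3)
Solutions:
 u(x) = C1 + sqrt(2)*x^4/4 - x^3/3 + sqrt(3)*x + sqrt(2)*sin(sqrt(2)*x)/2


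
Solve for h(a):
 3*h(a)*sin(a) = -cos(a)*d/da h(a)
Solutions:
 h(a) = C1*cos(a)^3


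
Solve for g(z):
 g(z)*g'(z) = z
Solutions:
 g(z) = -sqrt(C1 + z^2)
 g(z) = sqrt(C1 + z^2)


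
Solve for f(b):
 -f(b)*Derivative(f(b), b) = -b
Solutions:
 f(b) = -sqrt(C1 + b^2)
 f(b) = sqrt(C1 + b^2)


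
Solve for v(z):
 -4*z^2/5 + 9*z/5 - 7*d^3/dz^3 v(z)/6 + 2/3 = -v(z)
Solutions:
 v(z) = C3*exp(6^(1/3)*7^(2/3)*z/7) + 4*z^2/5 - 9*z/5 + (C1*sin(2^(1/3)*3^(5/6)*7^(2/3)*z/14) + C2*cos(2^(1/3)*3^(5/6)*7^(2/3)*z/14))*exp(-6^(1/3)*7^(2/3)*z/14) - 2/3


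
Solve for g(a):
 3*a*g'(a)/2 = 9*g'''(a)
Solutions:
 g(a) = C1 + Integral(C2*airyai(6^(2/3)*a/6) + C3*airybi(6^(2/3)*a/6), a)


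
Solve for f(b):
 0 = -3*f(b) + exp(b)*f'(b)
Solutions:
 f(b) = C1*exp(-3*exp(-b))


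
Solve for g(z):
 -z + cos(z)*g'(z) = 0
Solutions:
 g(z) = C1 + Integral(z/cos(z), z)


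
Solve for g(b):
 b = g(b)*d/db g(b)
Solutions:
 g(b) = -sqrt(C1 + b^2)
 g(b) = sqrt(C1 + b^2)


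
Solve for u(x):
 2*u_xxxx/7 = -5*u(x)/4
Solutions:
 u(x) = (C1*sin(2^(3/4)*35^(1/4)*x/4) + C2*cos(2^(3/4)*35^(1/4)*x/4))*exp(-2^(3/4)*35^(1/4)*x/4) + (C3*sin(2^(3/4)*35^(1/4)*x/4) + C4*cos(2^(3/4)*35^(1/4)*x/4))*exp(2^(3/4)*35^(1/4)*x/4)


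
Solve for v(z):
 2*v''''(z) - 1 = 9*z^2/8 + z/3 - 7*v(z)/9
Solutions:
 v(z) = 81*z^2/56 + 3*z/7 + (C1*sin(14^(1/4)*sqrt(3)*z/6) + C2*cos(14^(1/4)*sqrt(3)*z/6))*exp(-14^(1/4)*sqrt(3)*z/6) + (C3*sin(14^(1/4)*sqrt(3)*z/6) + C4*cos(14^(1/4)*sqrt(3)*z/6))*exp(14^(1/4)*sqrt(3)*z/6) + 9/7


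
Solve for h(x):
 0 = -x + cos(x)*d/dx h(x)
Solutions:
 h(x) = C1 + Integral(x/cos(x), x)


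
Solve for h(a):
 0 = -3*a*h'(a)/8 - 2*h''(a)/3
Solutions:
 h(a) = C1 + C2*erf(3*sqrt(2)*a/8)


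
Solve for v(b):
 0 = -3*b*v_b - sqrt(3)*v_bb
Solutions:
 v(b) = C1 + C2*erf(sqrt(2)*3^(1/4)*b/2)


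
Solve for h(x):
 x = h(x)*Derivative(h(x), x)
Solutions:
 h(x) = -sqrt(C1 + x^2)
 h(x) = sqrt(C1 + x^2)


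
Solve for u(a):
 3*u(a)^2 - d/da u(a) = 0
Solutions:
 u(a) = -1/(C1 + 3*a)


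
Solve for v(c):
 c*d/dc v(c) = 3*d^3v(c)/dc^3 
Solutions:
 v(c) = C1 + Integral(C2*airyai(3^(2/3)*c/3) + C3*airybi(3^(2/3)*c/3), c)


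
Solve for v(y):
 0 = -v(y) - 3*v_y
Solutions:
 v(y) = C1*exp(-y/3)


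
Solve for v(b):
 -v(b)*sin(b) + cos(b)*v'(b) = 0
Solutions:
 v(b) = C1/cos(b)


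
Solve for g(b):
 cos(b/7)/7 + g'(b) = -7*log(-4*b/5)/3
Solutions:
 g(b) = C1 - 7*b*log(-b)/3 - 5*b*log(2) + b*log(10)/3 + 7*b/3 + 2*b*log(5) - sin(b/7)


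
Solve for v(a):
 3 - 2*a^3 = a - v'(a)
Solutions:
 v(a) = C1 + a^4/2 + a^2/2 - 3*a


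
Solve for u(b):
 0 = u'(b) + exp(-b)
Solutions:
 u(b) = C1 + exp(-b)


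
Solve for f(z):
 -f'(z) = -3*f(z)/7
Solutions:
 f(z) = C1*exp(3*z/7)


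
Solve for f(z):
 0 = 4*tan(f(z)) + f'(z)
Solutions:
 f(z) = pi - asin(C1*exp(-4*z))
 f(z) = asin(C1*exp(-4*z))


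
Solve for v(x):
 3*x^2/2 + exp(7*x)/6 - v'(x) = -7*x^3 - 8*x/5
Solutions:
 v(x) = C1 + 7*x^4/4 + x^3/2 + 4*x^2/5 + exp(7*x)/42


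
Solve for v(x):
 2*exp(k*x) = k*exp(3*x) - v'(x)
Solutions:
 v(x) = C1 + k*exp(3*x)/3 - 2*exp(k*x)/k


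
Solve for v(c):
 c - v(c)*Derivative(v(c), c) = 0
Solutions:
 v(c) = -sqrt(C1 + c^2)
 v(c) = sqrt(C1 + c^2)


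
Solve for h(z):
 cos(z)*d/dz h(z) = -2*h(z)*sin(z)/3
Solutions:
 h(z) = C1*cos(z)^(2/3)


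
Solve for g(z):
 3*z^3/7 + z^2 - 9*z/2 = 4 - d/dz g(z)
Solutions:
 g(z) = C1 - 3*z^4/28 - z^3/3 + 9*z^2/4 + 4*z


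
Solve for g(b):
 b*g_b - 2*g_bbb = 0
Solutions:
 g(b) = C1 + Integral(C2*airyai(2^(2/3)*b/2) + C3*airybi(2^(2/3)*b/2), b)


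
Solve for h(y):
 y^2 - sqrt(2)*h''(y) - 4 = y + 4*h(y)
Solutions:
 h(y) = C1*sin(2^(3/4)*y) + C2*cos(2^(3/4)*y) + y^2/4 - y/4 - 1 - sqrt(2)/8


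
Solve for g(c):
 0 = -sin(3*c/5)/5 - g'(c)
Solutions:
 g(c) = C1 + cos(3*c/5)/3


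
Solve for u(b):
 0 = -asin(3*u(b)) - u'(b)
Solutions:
 Integral(1/asin(3*_y), (_y, u(b))) = C1 - b


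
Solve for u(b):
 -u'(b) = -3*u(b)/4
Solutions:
 u(b) = C1*exp(3*b/4)


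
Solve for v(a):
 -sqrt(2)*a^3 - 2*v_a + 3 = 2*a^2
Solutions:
 v(a) = C1 - sqrt(2)*a^4/8 - a^3/3 + 3*a/2


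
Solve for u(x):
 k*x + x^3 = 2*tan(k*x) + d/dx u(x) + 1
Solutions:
 u(x) = C1 + k*x^2/2 + x^4/4 - x - 2*Piecewise((-log(cos(k*x))/k, Ne(k, 0)), (0, True))


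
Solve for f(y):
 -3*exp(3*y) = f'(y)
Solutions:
 f(y) = C1 - exp(3*y)


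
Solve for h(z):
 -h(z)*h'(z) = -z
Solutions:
 h(z) = -sqrt(C1 + z^2)
 h(z) = sqrt(C1 + z^2)


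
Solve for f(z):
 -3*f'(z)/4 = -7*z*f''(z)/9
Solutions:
 f(z) = C1 + C2*z^(55/28)


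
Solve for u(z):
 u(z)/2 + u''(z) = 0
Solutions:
 u(z) = C1*sin(sqrt(2)*z/2) + C2*cos(sqrt(2)*z/2)


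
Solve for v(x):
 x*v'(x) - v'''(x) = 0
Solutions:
 v(x) = C1 + Integral(C2*airyai(x) + C3*airybi(x), x)


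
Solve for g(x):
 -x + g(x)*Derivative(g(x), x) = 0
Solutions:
 g(x) = -sqrt(C1 + x^2)
 g(x) = sqrt(C1 + x^2)


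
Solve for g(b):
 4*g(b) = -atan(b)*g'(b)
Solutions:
 g(b) = C1*exp(-4*Integral(1/atan(b), b))


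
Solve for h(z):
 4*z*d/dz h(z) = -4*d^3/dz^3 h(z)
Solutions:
 h(z) = C1 + Integral(C2*airyai(-z) + C3*airybi(-z), z)


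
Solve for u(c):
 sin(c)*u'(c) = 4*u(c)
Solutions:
 u(c) = C1*(cos(c)^2 - 2*cos(c) + 1)/(cos(c)^2 + 2*cos(c) + 1)


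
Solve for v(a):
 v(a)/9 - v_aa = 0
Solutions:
 v(a) = C1*exp(-a/3) + C2*exp(a/3)


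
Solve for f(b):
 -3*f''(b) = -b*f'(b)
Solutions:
 f(b) = C1 + C2*erfi(sqrt(6)*b/6)


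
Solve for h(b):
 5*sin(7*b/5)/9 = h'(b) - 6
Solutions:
 h(b) = C1 + 6*b - 25*cos(7*b/5)/63


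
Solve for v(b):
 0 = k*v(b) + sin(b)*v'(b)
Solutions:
 v(b) = C1*exp(k*(-log(cos(b) - 1) + log(cos(b) + 1))/2)


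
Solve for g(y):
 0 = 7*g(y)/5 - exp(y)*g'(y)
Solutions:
 g(y) = C1*exp(-7*exp(-y)/5)


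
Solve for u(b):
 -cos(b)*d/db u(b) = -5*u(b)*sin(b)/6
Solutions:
 u(b) = C1/cos(b)^(5/6)


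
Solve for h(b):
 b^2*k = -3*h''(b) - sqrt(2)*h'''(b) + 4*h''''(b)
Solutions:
 h(b) = C1 + C2*b + C3*exp(-sqrt(2)*b/2) + C4*exp(3*sqrt(2)*b/4) - b^4*k/36 + sqrt(2)*b^3*k/27 - 14*b^2*k/27


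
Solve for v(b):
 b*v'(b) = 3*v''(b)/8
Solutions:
 v(b) = C1 + C2*erfi(2*sqrt(3)*b/3)


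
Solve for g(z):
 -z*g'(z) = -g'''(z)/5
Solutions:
 g(z) = C1 + Integral(C2*airyai(5^(1/3)*z) + C3*airybi(5^(1/3)*z), z)


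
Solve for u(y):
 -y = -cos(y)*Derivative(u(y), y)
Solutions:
 u(y) = C1 + Integral(y/cos(y), y)


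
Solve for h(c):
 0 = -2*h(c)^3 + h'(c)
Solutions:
 h(c) = -sqrt(2)*sqrt(-1/(C1 + 2*c))/2
 h(c) = sqrt(2)*sqrt(-1/(C1 + 2*c))/2


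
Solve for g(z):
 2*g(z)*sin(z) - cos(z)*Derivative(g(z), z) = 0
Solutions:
 g(z) = C1/cos(z)^2


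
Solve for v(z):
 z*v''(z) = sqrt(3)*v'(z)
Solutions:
 v(z) = C1 + C2*z^(1 + sqrt(3))


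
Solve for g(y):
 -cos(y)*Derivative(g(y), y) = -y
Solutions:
 g(y) = C1 + Integral(y/cos(y), y)


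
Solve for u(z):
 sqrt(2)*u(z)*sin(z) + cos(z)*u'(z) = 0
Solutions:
 u(z) = C1*cos(z)^(sqrt(2))


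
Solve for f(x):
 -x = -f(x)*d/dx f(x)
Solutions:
 f(x) = -sqrt(C1 + x^2)
 f(x) = sqrt(C1 + x^2)


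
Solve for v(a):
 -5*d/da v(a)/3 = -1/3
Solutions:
 v(a) = C1 + a/5


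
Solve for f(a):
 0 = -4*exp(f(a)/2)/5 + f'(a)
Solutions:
 f(a) = 2*log(-1/(C1 + 4*a)) + 2*log(10)


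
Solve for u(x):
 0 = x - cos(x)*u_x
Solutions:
 u(x) = C1 + Integral(x/cos(x), x)


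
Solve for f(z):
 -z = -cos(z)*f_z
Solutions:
 f(z) = C1 + Integral(z/cos(z), z)


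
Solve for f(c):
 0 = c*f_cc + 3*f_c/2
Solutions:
 f(c) = C1 + C2/sqrt(c)


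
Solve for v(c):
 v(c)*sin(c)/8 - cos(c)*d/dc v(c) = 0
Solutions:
 v(c) = C1/cos(c)^(1/8)


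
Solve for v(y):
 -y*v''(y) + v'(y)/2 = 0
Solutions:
 v(y) = C1 + C2*y^(3/2)


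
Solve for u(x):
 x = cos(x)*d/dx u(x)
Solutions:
 u(x) = C1 + Integral(x/cos(x), x)


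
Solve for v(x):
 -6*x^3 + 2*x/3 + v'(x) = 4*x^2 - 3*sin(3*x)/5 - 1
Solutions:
 v(x) = C1 + 3*x^4/2 + 4*x^3/3 - x^2/3 - x + cos(3*x)/5


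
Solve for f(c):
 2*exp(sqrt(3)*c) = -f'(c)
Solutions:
 f(c) = C1 - 2*sqrt(3)*exp(sqrt(3)*c)/3


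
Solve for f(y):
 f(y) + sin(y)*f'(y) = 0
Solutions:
 f(y) = C1*sqrt(cos(y) + 1)/sqrt(cos(y) - 1)


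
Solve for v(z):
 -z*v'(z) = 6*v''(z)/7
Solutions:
 v(z) = C1 + C2*erf(sqrt(21)*z/6)


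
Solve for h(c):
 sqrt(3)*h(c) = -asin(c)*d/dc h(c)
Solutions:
 h(c) = C1*exp(-sqrt(3)*Integral(1/asin(c), c))


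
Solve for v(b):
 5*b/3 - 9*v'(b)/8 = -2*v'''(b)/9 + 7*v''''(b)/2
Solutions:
 v(b) = C1 + C2*exp(b*(64/(1701*sqrt(26037537) + 8679691)^(1/3) + 16 + (1701*sqrt(26037537) + 8679691)^(1/3))/756)*sin(sqrt(3)*b*(-(1701*sqrt(26037537) + 8679691)^(1/3) + 64/(1701*sqrt(26037537) + 8679691)^(1/3))/756) + C3*exp(b*(64/(1701*sqrt(26037537) + 8679691)^(1/3) + 16 + (1701*sqrt(26037537) + 8679691)^(1/3))/756)*cos(sqrt(3)*b*(-(1701*sqrt(26037537) + 8679691)^(1/3) + 64/(1701*sqrt(26037537) + 8679691)^(1/3))/756) + C4*exp(b*(-(1701*sqrt(26037537) + 8679691)^(1/3) - 64/(1701*sqrt(26037537) + 8679691)^(1/3) + 8)/378) + 20*b^2/27


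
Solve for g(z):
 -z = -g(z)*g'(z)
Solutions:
 g(z) = -sqrt(C1 + z^2)
 g(z) = sqrt(C1 + z^2)


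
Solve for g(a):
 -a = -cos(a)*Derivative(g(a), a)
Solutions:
 g(a) = C1 + Integral(a/cos(a), a)


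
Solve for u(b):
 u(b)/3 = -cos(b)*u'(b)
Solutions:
 u(b) = C1*(sin(b) - 1)^(1/6)/(sin(b) + 1)^(1/6)


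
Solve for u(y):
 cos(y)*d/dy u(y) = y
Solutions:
 u(y) = C1 + Integral(y/cos(y), y)


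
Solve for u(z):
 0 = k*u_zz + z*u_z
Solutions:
 u(z) = C1 + C2*sqrt(k)*erf(sqrt(2)*z*sqrt(1/k)/2)


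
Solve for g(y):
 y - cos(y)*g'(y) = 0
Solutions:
 g(y) = C1 + Integral(y/cos(y), y)


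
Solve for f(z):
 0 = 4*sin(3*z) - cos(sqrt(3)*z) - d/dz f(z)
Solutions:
 f(z) = C1 - sqrt(3)*sin(sqrt(3)*z)/3 - 4*cos(3*z)/3


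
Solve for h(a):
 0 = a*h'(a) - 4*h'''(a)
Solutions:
 h(a) = C1 + Integral(C2*airyai(2^(1/3)*a/2) + C3*airybi(2^(1/3)*a/2), a)


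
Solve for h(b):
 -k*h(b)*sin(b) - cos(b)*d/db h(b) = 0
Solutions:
 h(b) = C1*exp(k*log(cos(b)))


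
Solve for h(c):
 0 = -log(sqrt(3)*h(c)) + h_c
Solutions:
 -2*Integral(1/(2*log(_y) + log(3)), (_y, h(c))) = C1 - c


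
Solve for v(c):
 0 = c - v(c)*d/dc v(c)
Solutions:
 v(c) = -sqrt(C1 + c^2)
 v(c) = sqrt(C1 + c^2)


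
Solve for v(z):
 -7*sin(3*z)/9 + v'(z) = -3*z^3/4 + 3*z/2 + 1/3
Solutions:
 v(z) = C1 - 3*z^4/16 + 3*z^2/4 + z/3 - 7*cos(3*z)/27


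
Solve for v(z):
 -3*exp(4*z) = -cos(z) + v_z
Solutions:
 v(z) = C1 - 3*exp(4*z)/4 + sin(z)


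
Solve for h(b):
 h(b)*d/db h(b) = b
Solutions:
 h(b) = -sqrt(C1 + b^2)
 h(b) = sqrt(C1 + b^2)


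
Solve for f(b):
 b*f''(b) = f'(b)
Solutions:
 f(b) = C1 + C2*b^2


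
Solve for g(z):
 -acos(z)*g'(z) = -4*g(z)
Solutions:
 g(z) = C1*exp(4*Integral(1/acos(z), z))


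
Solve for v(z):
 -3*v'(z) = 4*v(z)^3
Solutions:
 v(z) = -sqrt(6)*sqrt(-1/(C1 - 4*z))/2
 v(z) = sqrt(6)*sqrt(-1/(C1 - 4*z))/2


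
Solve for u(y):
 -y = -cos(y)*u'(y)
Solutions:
 u(y) = C1 + Integral(y/cos(y), y)


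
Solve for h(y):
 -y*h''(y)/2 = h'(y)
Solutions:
 h(y) = C1 + C2/y


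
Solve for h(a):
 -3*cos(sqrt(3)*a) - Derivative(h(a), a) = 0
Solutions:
 h(a) = C1 - sqrt(3)*sin(sqrt(3)*a)


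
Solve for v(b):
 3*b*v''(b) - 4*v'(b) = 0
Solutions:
 v(b) = C1 + C2*b^(7/3)


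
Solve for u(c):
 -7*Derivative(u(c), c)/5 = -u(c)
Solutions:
 u(c) = C1*exp(5*c/7)


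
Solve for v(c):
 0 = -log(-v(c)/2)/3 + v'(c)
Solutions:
 -3*Integral(1/(log(-_y) - log(2)), (_y, v(c))) = C1 - c


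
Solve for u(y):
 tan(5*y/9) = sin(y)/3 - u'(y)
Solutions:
 u(y) = C1 + 9*log(cos(5*y/9))/5 - cos(y)/3


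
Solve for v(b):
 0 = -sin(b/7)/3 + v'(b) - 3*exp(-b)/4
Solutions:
 v(b) = C1 - 7*cos(b/7)/3 - 3*exp(-b)/4


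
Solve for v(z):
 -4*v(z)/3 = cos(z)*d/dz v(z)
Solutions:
 v(z) = C1*(sin(z) - 1)^(2/3)/(sin(z) + 1)^(2/3)


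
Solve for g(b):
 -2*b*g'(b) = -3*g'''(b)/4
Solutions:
 g(b) = C1 + Integral(C2*airyai(2*3^(2/3)*b/3) + C3*airybi(2*3^(2/3)*b/3), b)


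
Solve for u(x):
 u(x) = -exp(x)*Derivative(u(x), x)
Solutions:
 u(x) = C1*exp(exp(-x))


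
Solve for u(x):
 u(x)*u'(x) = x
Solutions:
 u(x) = -sqrt(C1 + x^2)
 u(x) = sqrt(C1 + x^2)


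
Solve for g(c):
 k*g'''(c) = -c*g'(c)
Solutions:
 g(c) = C1 + Integral(C2*airyai(c*(-1/k)^(1/3)) + C3*airybi(c*(-1/k)^(1/3)), c)


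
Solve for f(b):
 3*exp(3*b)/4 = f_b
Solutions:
 f(b) = C1 + exp(3*b)/4


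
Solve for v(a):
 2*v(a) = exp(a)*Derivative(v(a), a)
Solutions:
 v(a) = C1*exp(-2*exp(-a))


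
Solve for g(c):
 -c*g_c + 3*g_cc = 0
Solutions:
 g(c) = C1 + C2*erfi(sqrt(6)*c/6)


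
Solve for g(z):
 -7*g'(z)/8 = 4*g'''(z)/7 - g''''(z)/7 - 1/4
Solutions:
 g(z) = C1 + C2*exp(z*(-2^(2/3)*(21*sqrt(10113) + 2347)^(1/3) - 128*2^(1/3)/(21*sqrt(10113) + 2347)^(1/3) + 32)/24)*sin(2^(1/3)*sqrt(3)*z*(-2^(1/3)*(21*sqrt(10113) + 2347)^(1/3) + 128/(21*sqrt(10113) + 2347)^(1/3))/24) + C3*exp(z*(-2^(2/3)*(21*sqrt(10113) + 2347)^(1/3) - 128*2^(1/3)/(21*sqrt(10113) + 2347)^(1/3) + 32)/24)*cos(2^(1/3)*sqrt(3)*z*(-2^(1/3)*(21*sqrt(10113) + 2347)^(1/3) + 128/(21*sqrt(10113) + 2347)^(1/3))/24) + C4*exp(z*(128*2^(1/3)/(21*sqrt(10113) + 2347)^(1/3) + 16 + 2^(2/3)*(21*sqrt(10113) + 2347)^(1/3))/12) + 2*z/7


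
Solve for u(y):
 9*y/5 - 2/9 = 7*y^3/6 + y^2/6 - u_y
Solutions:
 u(y) = C1 + 7*y^4/24 + y^3/18 - 9*y^2/10 + 2*y/9


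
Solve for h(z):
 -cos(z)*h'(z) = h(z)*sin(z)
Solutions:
 h(z) = C1*cos(z)


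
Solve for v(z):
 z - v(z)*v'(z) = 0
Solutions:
 v(z) = -sqrt(C1 + z^2)
 v(z) = sqrt(C1 + z^2)


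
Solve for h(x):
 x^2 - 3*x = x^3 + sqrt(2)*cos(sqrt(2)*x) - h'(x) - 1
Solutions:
 h(x) = C1 + x^4/4 - x^3/3 + 3*x^2/2 - x + sin(sqrt(2)*x)


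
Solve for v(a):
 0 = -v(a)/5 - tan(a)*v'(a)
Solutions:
 v(a) = C1/sin(a)^(1/5)


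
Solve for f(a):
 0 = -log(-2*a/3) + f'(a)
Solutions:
 f(a) = C1 + a*log(-a) + a*(-log(3) - 1 + log(2))


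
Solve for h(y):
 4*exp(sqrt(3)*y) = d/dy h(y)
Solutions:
 h(y) = C1 + 4*sqrt(3)*exp(sqrt(3)*y)/3


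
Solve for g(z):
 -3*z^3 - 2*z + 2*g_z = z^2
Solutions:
 g(z) = C1 + 3*z^4/8 + z^3/6 + z^2/2


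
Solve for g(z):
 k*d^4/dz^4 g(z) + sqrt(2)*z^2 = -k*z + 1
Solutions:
 g(z) = C1 + C2*z + C3*z^2 + C4*z^3 - z^5/120 - sqrt(2)*z^6/(360*k) + z^4/(24*k)


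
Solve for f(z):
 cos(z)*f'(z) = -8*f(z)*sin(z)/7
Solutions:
 f(z) = C1*cos(z)^(8/7)


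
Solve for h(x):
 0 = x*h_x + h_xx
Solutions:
 h(x) = C1 + C2*erf(sqrt(2)*x/2)


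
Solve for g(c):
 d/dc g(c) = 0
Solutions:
 g(c) = C1


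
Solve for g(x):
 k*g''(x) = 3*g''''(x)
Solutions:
 g(x) = C1 + C2*x + C3*exp(-sqrt(3)*sqrt(k)*x/3) + C4*exp(sqrt(3)*sqrt(k)*x/3)


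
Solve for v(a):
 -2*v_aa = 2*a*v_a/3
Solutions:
 v(a) = C1 + C2*erf(sqrt(6)*a/6)


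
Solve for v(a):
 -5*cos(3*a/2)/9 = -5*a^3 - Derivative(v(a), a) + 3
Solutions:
 v(a) = C1 - 5*a^4/4 + 3*a + 10*sin(3*a/2)/27


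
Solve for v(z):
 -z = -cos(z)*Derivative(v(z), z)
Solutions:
 v(z) = C1 + Integral(z/cos(z), z)


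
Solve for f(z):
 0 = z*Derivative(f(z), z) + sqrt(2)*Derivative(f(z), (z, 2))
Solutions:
 f(z) = C1 + C2*erf(2^(1/4)*z/2)


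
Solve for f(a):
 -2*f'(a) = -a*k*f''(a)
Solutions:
 f(a) = C1 + a^(((re(k) + 2)*re(k) + im(k)^2)/(re(k)^2 + im(k)^2))*(C2*sin(2*log(a)*Abs(im(k))/(re(k)^2 + im(k)^2)) + C3*cos(2*log(a)*im(k)/(re(k)^2 + im(k)^2)))


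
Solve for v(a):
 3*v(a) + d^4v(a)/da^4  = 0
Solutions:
 v(a) = (C1*sin(sqrt(2)*3^(1/4)*a/2) + C2*cos(sqrt(2)*3^(1/4)*a/2))*exp(-sqrt(2)*3^(1/4)*a/2) + (C3*sin(sqrt(2)*3^(1/4)*a/2) + C4*cos(sqrt(2)*3^(1/4)*a/2))*exp(sqrt(2)*3^(1/4)*a/2)


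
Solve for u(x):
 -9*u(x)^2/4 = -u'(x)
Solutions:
 u(x) = -4/(C1 + 9*x)


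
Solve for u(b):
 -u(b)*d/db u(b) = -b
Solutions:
 u(b) = -sqrt(C1 + b^2)
 u(b) = sqrt(C1 + b^2)


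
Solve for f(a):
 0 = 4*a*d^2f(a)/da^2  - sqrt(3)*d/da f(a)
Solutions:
 f(a) = C1 + C2*a^(sqrt(3)/4 + 1)


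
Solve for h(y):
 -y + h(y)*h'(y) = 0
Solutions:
 h(y) = -sqrt(C1 + y^2)
 h(y) = sqrt(C1 + y^2)


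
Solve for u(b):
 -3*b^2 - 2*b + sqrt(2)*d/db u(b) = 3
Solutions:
 u(b) = C1 + sqrt(2)*b^3/2 + sqrt(2)*b^2/2 + 3*sqrt(2)*b/2


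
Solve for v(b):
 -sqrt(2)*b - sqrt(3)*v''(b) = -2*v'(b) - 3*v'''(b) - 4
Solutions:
 v(b) = C1 + sqrt(2)*b^2/4 - 2*b + sqrt(6)*b/4 + (C2*sin(sqrt(21)*b/6) + C3*cos(sqrt(21)*b/6))*exp(sqrt(3)*b/6)


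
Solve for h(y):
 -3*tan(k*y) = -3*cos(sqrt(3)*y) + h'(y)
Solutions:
 h(y) = C1 - 3*Piecewise((-log(cos(k*y))/k, Ne(k, 0)), (0, True)) + sqrt(3)*sin(sqrt(3)*y)


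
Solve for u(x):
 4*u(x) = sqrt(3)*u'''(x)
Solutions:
 u(x) = C3*exp(2^(2/3)*3^(5/6)*x/3) + (C1*sin(2^(2/3)*3^(1/3)*x/2) + C2*cos(2^(2/3)*3^(1/3)*x/2))*exp(-2^(2/3)*3^(5/6)*x/6)


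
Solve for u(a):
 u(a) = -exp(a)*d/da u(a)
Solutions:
 u(a) = C1*exp(exp(-a))


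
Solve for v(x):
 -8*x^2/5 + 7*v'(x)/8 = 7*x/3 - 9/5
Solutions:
 v(x) = C1 + 64*x^3/105 + 4*x^2/3 - 72*x/35


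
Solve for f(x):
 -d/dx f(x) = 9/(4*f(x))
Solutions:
 f(x) = -sqrt(C1 - 18*x)/2
 f(x) = sqrt(C1 - 18*x)/2


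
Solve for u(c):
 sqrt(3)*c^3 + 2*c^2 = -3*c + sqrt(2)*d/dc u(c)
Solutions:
 u(c) = C1 + sqrt(6)*c^4/8 + sqrt(2)*c^3/3 + 3*sqrt(2)*c^2/4


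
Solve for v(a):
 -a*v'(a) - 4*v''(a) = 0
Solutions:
 v(a) = C1 + C2*erf(sqrt(2)*a/4)


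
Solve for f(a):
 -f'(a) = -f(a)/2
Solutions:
 f(a) = C1*exp(a/2)


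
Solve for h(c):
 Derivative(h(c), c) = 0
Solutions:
 h(c) = C1


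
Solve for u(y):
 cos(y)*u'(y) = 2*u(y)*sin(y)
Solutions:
 u(y) = C1/cos(y)^2


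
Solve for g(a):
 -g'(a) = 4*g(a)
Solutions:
 g(a) = C1*exp(-4*a)


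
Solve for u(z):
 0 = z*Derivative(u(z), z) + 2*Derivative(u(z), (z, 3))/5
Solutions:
 u(z) = C1 + Integral(C2*airyai(-2^(2/3)*5^(1/3)*z/2) + C3*airybi(-2^(2/3)*5^(1/3)*z/2), z)


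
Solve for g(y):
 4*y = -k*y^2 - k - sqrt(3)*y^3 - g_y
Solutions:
 g(y) = C1 - k*y^3/3 - k*y - sqrt(3)*y^4/4 - 2*y^2


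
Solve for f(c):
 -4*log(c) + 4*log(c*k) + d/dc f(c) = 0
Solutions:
 f(c) = C1 - 4*c*log(k)


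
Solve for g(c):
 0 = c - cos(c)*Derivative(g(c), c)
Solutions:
 g(c) = C1 + Integral(c/cos(c), c)


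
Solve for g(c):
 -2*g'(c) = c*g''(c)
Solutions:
 g(c) = C1 + C2/c


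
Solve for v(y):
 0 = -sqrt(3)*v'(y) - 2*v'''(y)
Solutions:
 v(y) = C1 + C2*sin(sqrt(2)*3^(1/4)*y/2) + C3*cos(sqrt(2)*3^(1/4)*y/2)


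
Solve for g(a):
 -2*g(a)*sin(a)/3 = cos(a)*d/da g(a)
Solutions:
 g(a) = C1*cos(a)^(2/3)


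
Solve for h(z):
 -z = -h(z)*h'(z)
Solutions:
 h(z) = -sqrt(C1 + z^2)
 h(z) = sqrt(C1 + z^2)


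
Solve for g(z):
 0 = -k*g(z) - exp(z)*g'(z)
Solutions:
 g(z) = C1*exp(k*exp(-z))


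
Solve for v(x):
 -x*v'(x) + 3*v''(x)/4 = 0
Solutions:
 v(x) = C1 + C2*erfi(sqrt(6)*x/3)


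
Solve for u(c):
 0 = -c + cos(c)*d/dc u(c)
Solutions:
 u(c) = C1 + Integral(c/cos(c), c)


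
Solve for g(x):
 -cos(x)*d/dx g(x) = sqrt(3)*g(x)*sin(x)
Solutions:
 g(x) = C1*cos(x)^(sqrt(3))


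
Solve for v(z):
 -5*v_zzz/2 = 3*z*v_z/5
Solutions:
 v(z) = C1 + Integral(C2*airyai(-30^(1/3)*z/5) + C3*airybi(-30^(1/3)*z/5), z)


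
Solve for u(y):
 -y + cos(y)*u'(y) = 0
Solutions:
 u(y) = C1 + Integral(y/cos(y), y)


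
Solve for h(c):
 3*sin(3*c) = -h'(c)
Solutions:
 h(c) = C1 + cos(3*c)


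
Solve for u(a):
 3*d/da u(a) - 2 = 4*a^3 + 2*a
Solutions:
 u(a) = C1 + a^4/3 + a^2/3 + 2*a/3


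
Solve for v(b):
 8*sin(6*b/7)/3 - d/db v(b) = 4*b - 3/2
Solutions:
 v(b) = C1 - 2*b^2 + 3*b/2 - 28*cos(6*b/7)/9


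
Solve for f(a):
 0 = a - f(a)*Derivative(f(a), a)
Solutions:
 f(a) = -sqrt(C1 + a^2)
 f(a) = sqrt(C1 + a^2)


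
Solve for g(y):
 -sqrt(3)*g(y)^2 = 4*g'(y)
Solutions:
 g(y) = 4/(C1 + sqrt(3)*y)


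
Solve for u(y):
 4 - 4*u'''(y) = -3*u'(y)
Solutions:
 u(y) = C1 + C2*exp(-sqrt(3)*y/2) + C3*exp(sqrt(3)*y/2) - 4*y/3


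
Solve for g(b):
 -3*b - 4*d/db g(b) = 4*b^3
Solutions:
 g(b) = C1 - b^4/4 - 3*b^2/8


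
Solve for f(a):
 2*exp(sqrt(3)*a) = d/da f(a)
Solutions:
 f(a) = C1 + 2*sqrt(3)*exp(sqrt(3)*a)/3


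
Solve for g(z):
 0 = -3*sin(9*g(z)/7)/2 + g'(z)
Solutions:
 -3*z/2 + 7*log(cos(9*g(z)/7) - 1)/18 - 7*log(cos(9*g(z)/7) + 1)/18 = C1


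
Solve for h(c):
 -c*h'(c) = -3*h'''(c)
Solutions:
 h(c) = C1 + Integral(C2*airyai(3^(2/3)*c/3) + C3*airybi(3^(2/3)*c/3), c)


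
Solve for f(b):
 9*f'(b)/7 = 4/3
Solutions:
 f(b) = C1 + 28*b/27


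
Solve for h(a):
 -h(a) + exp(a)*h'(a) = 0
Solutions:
 h(a) = C1*exp(-exp(-a))


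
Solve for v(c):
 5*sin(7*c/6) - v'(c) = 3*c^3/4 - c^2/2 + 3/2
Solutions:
 v(c) = C1 - 3*c^4/16 + c^3/6 - 3*c/2 - 30*cos(7*c/6)/7


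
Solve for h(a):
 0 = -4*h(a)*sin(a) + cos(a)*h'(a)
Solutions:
 h(a) = C1/cos(a)^4


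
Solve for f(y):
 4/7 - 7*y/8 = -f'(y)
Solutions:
 f(y) = C1 + 7*y^2/16 - 4*y/7


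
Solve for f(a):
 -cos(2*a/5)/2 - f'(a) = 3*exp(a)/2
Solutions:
 f(a) = C1 - 3*exp(a)/2 - 5*sin(2*a/5)/4


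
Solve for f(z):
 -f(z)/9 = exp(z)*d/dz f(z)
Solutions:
 f(z) = C1*exp(exp(-z)/9)


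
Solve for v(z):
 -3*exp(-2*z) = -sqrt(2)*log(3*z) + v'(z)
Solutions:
 v(z) = C1 + sqrt(2)*z*log(z) + sqrt(2)*z*(-1 + log(3)) + 3*exp(-2*z)/2


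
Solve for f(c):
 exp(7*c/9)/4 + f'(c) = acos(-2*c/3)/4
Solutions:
 f(c) = C1 + c*acos(-2*c/3)/4 + sqrt(9 - 4*c^2)/8 - 9*exp(7*c/9)/28


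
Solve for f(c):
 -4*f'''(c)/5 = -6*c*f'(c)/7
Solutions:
 f(c) = C1 + Integral(C2*airyai(14^(2/3)*15^(1/3)*c/14) + C3*airybi(14^(2/3)*15^(1/3)*c/14), c)


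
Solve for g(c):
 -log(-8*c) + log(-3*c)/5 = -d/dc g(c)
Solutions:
 g(c) = C1 + 4*c*log(-c)/5 + c*(-4/5 - log(3)/5 + 3*log(2))


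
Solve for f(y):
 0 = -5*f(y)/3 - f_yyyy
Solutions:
 f(y) = (C1*sin(sqrt(2)*3^(3/4)*5^(1/4)*y/6) + C2*cos(sqrt(2)*3^(3/4)*5^(1/4)*y/6))*exp(-sqrt(2)*3^(3/4)*5^(1/4)*y/6) + (C3*sin(sqrt(2)*3^(3/4)*5^(1/4)*y/6) + C4*cos(sqrt(2)*3^(3/4)*5^(1/4)*y/6))*exp(sqrt(2)*3^(3/4)*5^(1/4)*y/6)


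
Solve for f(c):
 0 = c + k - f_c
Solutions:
 f(c) = C1 + c^2/2 + c*k


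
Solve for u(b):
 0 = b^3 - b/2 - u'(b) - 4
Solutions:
 u(b) = C1 + b^4/4 - b^2/4 - 4*b


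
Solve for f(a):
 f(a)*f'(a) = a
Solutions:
 f(a) = -sqrt(C1 + a^2)
 f(a) = sqrt(C1 + a^2)


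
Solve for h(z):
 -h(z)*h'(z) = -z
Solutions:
 h(z) = -sqrt(C1 + z^2)
 h(z) = sqrt(C1 + z^2)


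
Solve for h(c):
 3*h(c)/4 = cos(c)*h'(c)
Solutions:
 h(c) = C1*(sin(c) + 1)^(3/8)/(sin(c) - 1)^(3/8)


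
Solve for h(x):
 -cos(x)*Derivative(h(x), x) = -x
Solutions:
 h(x) = C1 + Integral(x/cos(x), x)


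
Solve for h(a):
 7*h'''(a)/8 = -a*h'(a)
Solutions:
 h(a) = C1 + Integral(C2*airyai(-2*7^(2/3)*a/7) + C3*airybi(-2*7^(2/3)*a/7), a)


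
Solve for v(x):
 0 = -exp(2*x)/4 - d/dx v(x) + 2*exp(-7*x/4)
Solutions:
 v(x) = C1 - exp(2*x)/8 - 8*exp(-7*x/4)/7


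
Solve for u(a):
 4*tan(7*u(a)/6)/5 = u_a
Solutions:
 u(a) = -6*asin(C1*exp(14*a/15))/7 + 6*pi/7
 u(a) = 6*asin(C1*exp(14*a/15))/7


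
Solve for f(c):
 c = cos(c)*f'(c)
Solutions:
 f(c) = C1 + Integral(c/cos(c), c)


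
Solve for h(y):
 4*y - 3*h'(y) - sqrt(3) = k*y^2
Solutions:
 h(y) = C1 - k*y^3/9 + 2*y^2/3 - sqrt(3)*y/3


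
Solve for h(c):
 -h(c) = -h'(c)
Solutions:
 h(c) = C1*exp(c)


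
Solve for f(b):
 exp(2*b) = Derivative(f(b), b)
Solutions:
 f(b) = C1 + exp(2*b)/2


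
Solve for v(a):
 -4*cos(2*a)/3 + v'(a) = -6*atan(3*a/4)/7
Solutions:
 v(a) = C1 - 6*a*atan(3*a/4)/7 + 4*log(9*a^2 + 16)/7 + 2*sin(2*a)/3


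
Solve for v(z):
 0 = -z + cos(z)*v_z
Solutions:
 v(z) = C1 + Integral(z/cos(z), z)


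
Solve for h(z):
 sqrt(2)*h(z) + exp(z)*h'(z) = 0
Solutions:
 h(z) = C1*exp(sqrt(2)*exp(-z))


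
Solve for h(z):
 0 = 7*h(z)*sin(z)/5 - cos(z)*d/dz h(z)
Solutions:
 h(z) = C1/cos(z)^(7/5)


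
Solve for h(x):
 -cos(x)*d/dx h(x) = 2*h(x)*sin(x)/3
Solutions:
 h(x) = C1*cos(x)^(2/3)


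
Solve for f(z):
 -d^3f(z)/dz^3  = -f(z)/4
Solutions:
 f(z) = C3*exp(2^(1/3)*z/2) + (C1*sin(2^(1/3)*sqrt(3)*z/4) + C2*cos(2^(1/3)*sqrt(3)*z/4))*exp(-2^(1/3)*z/4)


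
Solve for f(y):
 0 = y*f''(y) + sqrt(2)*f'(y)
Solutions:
 f(y) = C1 + C2*y^(1 - sqrt(2))


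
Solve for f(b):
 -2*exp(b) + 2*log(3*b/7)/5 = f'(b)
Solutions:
 f(b) = C1 + 2*b*log(b)/5 + 2*b*(-log(7) - 1 + log(3))/5 - 2*exp(b)


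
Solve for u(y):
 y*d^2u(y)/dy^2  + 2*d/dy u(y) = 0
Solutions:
 u(y) = C1 + C2/y


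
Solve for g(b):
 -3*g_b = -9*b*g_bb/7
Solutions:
 g(b) = C1 + C2*b^(10/3)


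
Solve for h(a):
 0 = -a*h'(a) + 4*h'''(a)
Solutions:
 h(a) = C1 + Integral(C2*airyai(2^(1/3)*a/2) + C3*airybi(2^(1/3)*a/2), a)


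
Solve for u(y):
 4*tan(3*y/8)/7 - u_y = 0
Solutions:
 u(y) = C1 - 32*log(cos(3*y/8))/21


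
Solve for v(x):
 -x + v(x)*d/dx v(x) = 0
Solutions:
 v(x) = -sqrt(C1 + x^2)
 v(x) = sqrt(C1 + x^2)


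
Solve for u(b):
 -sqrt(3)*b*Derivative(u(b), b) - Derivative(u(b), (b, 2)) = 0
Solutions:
 u(b) = C1 + C2*erf(sqrt(2)*3^(1/4)*b/2)


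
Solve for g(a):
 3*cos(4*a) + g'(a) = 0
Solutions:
 g(a) = C1 - 3*sin(4*a)/4


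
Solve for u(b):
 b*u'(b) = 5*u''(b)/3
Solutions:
 u(b) = C1 + C2*erfi(sqrt(30)*b/10)


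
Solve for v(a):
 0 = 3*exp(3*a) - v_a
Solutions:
 v(a) = C1 + exp(3*a)


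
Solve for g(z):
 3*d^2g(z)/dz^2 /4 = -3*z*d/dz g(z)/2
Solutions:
 g(z) = C1 + C2*erf(z)


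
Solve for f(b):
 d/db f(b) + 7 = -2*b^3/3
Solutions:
 f(b) = C1 - b^4/6 - 7*b


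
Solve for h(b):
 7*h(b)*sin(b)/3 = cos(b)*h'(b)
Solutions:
 h(b) = C1/cos(b)^(7/3)


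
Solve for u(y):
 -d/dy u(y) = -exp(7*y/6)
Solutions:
 u(y) = C1 + 6*exp(7*y/6)/7


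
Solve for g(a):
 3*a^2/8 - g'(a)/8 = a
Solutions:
 g(a) = C1 + a^3 - 4*a^2


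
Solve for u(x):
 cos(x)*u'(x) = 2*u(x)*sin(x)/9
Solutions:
 u(x) = C1/cos(x)^(2/9)


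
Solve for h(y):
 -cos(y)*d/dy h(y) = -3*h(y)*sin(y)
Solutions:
 h(y) = C1/cos(y)^3


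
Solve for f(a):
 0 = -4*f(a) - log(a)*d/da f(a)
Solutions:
 f(a) = C1*exp(-4*li(a))


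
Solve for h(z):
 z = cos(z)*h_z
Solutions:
 h(z) = C1 + Integral(z/cos(z), z)


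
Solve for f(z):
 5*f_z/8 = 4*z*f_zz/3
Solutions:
 f(z) = C1 + C2*z^(47/32)


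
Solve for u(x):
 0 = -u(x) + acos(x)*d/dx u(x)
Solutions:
 u(x) = C1*exp(Integral(1/acos(x), x))


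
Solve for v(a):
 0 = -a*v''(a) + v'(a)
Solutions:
 v(a) = C1 + C2*a^2


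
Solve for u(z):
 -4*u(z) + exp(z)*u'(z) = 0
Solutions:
 u(z) = C1*exp(-4*exp(-z))


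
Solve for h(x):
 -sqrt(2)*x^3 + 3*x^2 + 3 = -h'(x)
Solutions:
 h(x) = C1 + sqrt(2)*x^4/4 - x^3 - 3*x


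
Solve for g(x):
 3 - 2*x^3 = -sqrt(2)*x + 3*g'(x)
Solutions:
 g(x) = C1 - x^4/6 + sqrt(2)*x^2/6 + x


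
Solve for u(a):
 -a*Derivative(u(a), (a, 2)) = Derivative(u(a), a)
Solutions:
 u(a) = C1 + C2*log(a)


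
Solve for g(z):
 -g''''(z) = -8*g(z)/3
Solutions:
 g(z) = C1*exp(-6^(3/4)*z/3) + C2*exp(6^(3/4)*z/3) + C3*sin(6^(3/4)*z/3) + C4*cos(6^(3/4)*z/3)


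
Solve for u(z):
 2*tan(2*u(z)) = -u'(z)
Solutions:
 u(z) = -asin(C1*exp(-4*z))/2 + pi/2
 u(z) = asin(C1*exp(-4*z))/2


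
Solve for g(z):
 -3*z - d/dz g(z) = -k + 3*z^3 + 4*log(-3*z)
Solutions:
 g(z) = C1 - 3*z^4/4 - 3*z^2/2 + z*(k - 4*log(3) + 4) - 4*z*log(-z)


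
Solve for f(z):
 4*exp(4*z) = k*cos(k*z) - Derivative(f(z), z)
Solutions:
 f(z) = C1 - exp(4*z) + sin(k*z)


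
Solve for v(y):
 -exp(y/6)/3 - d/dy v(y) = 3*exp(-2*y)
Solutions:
 v(y) = C1 - 2*exp(y/6) + 3*exp(-2*y)/2


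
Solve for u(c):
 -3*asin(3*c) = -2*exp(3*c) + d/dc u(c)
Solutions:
 u(c) = C1 - 3*c*asin(3*c) - sqrt(1 - 9*c^2) + 2*exp(3*c)/3


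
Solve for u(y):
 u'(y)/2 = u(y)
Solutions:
 u(y) = C1*exp(2*y)


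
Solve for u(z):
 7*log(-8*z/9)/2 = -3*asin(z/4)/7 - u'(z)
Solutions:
 u(z) = C1 - 7*z*log(-z)/2 - 3*z*asin(z/4)/7 - 21*z*log(2)/2 + 7*z/2 + 7*z*log(3) - 3*sqrt(16 - z^2)/7


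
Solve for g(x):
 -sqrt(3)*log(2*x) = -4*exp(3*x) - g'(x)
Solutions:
 g(x) = C1 + sqrt(3)*x*log(x) + sqrt(3)*x*(-1 + log(2)) - 4*exp(3*x)/3


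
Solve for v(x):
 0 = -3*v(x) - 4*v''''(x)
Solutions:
 v(x) = (C1*sin(3^(1/4)*x/2) + C2*cos(3^(1/4)*x/2))*exp(-3^(1/4)*x/2) + (C3*sin(3^(1/4)*x/2) + C4*cos(3^(1/4)*x/2))*exp(3^(1/4)*x/2)


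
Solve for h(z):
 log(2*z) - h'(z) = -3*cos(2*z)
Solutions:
 h(z) = C1 + z*log(z) - z + z*log(2) + 3*sin(2*z)/2


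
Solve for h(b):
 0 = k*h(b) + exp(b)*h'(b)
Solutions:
 h(b) = C1*exp(k*exp(-b))


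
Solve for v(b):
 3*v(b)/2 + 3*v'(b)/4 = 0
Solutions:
 v(b) = C1*exp(-2*b)


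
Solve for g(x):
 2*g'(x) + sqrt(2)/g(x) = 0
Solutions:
 g(x) = -sqrt(C1 - sqrt(2)*x)
 g(x) = sqrt(C1 - sqrt(2)*x)


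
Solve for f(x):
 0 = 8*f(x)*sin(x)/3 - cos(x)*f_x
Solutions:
 f(x) = C1/cos(x)^(8/3)


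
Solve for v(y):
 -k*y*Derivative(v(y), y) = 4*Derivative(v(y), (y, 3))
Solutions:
 v(y) = C1 + Integral(C2*airyai(2^(1/3)*y*(-k)^(1/3)/2) + C3*airybi(2^(1/3)*y*(-k)^(1/3)/2), y)


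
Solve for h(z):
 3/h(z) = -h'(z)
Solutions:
 h(z) = -sqrt(C1 - 6*z)
 h(z) = sqrt(C1 - 6*z)


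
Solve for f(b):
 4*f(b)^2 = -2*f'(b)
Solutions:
 f(b) = 1/(C1 + 2*b)


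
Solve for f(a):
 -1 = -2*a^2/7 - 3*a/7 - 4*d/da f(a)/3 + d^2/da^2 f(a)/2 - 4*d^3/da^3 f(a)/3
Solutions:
 f(a) = C1 - a^3/14 - 27*a^2/112 + 447*a/448 + (C2*sin(sqrt(247)*a/16) + C3*cos(sqrt(247)*a/16))*exp(3*a/16)


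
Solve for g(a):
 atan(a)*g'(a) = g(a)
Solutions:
 g(a) = C1*exp(Integral(1/atan(a), a))


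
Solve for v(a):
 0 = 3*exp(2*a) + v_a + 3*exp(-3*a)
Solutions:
 v(a) = C1 - 3*exp(2*a)/2 + exp(-3*a)


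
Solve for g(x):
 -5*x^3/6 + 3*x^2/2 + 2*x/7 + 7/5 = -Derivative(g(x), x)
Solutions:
 g(x) = C1 + 5*x^4/24 - x^3/2 - x^2/7 - 7*x/5


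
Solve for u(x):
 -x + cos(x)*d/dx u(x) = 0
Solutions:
 u(x) = C1 + Integral(x/cos(x), x)


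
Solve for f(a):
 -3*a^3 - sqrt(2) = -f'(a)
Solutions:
 f(a) = C1 + 3*a^4/4 + sqrt(2)*a


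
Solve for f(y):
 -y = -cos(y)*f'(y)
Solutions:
 f(y) = C1 + Integral(y/cos(y), y)


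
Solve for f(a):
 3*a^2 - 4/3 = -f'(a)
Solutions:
 f(a) = C1 - a^3 + 4*a/3


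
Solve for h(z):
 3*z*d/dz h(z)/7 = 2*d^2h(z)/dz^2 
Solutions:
 h(z) = C1 + C2*erfi(sqrt(21)*z/14)


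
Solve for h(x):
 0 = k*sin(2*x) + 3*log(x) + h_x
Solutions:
 h(x) = C1 + k*cos(2*x)/2 - 3*x*log(x) + 3*x


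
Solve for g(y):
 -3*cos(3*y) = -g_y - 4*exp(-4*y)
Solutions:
 g(y) = C1 + sin(3*y) + exp(-4*y)


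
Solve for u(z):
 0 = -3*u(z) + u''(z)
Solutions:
 u(z) = C1*exp(-sqrt(3)*z) + C2*exp(sqrt(3)*z)


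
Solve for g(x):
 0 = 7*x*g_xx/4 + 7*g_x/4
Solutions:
 g(x) = C1 + C2*log(x)


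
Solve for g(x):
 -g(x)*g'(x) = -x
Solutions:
 g(x) = -sqrt(C1 + x^2)
 g(x) = sqrt(C1 + x^2)


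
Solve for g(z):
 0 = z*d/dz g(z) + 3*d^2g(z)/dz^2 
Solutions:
 g(z) = C1 + C2*erf(sqrt(6)*z/6)


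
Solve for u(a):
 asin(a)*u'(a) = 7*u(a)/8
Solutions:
 u(a) = C1*exp(7*Integral(1/asin(a), a)/8)


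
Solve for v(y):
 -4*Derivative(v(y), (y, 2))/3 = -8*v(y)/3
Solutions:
 v(y) = C1*exp(-sqrt(2)*y) + C2*exp(sqrt(2)*y)


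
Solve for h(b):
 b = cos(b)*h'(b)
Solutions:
 h(b) = C1 + Integral(b/cos(b), b)


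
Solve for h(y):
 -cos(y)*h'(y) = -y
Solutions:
 h(y) = C1 + Integral(y/cos(y), y)


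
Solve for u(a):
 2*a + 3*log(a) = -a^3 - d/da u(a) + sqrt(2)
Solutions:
 u(a) = C1 - a^4/4 - a^2 - 3*a*log(a) + sqrt(2)*a + 3*a


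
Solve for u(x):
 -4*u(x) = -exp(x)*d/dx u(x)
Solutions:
 u(x) = C1*exp(-4*exp(-x))


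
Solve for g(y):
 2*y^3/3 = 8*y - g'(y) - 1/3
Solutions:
 g(y) = C1 - y^4/6 + 4*y^2 - y/3


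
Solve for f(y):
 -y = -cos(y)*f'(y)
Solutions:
 f(y) = C1 + Integral(y/cos(y), y)


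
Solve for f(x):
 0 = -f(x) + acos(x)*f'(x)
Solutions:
 f(x) = C1*exp(Integral(1/acos(x), x))


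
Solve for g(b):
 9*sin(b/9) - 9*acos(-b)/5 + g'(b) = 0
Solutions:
 g(b) = C1 + 9*b*acos(-b)/5 + 9*sqrt(1 - b^2)/5 + 81*cos(b/9)


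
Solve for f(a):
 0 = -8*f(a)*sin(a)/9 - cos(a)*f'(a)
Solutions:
 f(a) = C1*cos(a)^(8/9)


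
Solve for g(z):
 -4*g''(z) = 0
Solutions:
 g(z) = C1 + C2*z


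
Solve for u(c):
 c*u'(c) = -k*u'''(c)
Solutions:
 u(c) = C1 + Integral(C2*airyai(c*(-1/k)^(1/3)) + C3*airybi(c*(-1/k)^(1/3)), c)


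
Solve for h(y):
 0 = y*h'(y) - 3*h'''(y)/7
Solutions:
 h(y) = C1 + Integral(C2*airyai(3^(2/3)*7^(1/3)*y/3) + C3*airybi(3^(2/3)*7^(1/3)*y/3), y)


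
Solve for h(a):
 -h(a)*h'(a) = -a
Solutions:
 h(a) = -sqrt(C1 + a^2)
 h(a) = sqrt(C1 + a^2)


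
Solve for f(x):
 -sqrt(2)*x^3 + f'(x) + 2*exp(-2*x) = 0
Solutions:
 f(x) = C1 + sqrt(2)*x^4/4 + exp(-2*x)


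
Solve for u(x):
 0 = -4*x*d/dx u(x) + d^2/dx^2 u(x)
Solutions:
 u(x) = C1 + C2*erfi(sqrt(2)*x)


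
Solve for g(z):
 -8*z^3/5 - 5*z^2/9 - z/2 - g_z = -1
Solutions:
 g(z) = C1 - 2*z^4/5 - 5*z^3/27 - z^2/4 + z


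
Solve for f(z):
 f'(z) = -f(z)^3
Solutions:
 f(z) = -sqrt(2)*sqrt(-1/(C1 - z))/2
 f(z) = sqrt(2)*sqrt(-1/(C1 - z))/2


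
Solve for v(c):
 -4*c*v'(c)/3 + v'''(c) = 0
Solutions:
 v(c) = C1 + Integral(C2*airyai(6^(2/3)*c/3) + C3*airybi(6^(2/3)*c/3), c)


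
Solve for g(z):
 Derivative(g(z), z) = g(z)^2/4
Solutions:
 g(z) = -4/(C1 + z)


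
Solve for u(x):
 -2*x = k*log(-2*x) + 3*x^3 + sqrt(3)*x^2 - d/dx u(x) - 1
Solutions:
 u(x) = C1 + k*x*log(-x) + 3*x^4/4 + sqrt(3)*x^3/3 + x^2 + x*(-k + k*log(2) - 1)


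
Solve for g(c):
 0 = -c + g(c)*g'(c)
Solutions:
 g(c) = -sqrt(C1 + c^2)
 g(c) = sqrt(C1 + c^2)


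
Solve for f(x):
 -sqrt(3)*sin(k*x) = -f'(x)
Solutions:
 f(x) = C1 - sqrt(3)*cos(k*x)/k


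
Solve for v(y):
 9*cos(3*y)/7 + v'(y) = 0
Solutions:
 v(y) = C1 - 3*sin(3*y)/7


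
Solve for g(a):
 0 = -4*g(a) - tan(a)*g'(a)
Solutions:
 g(a) = C1/sin(a)^4


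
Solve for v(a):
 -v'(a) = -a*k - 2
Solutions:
 v(a) = C1 + a^2*k/2 + 2*a


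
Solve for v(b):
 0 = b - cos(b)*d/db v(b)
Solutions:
 v(b) = C1 + Integral(b/cos(b), b)


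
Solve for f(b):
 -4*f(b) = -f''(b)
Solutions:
 f(b) = C1*exp(-2*b) + C2*exp(2*b)


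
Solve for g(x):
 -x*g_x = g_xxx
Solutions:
 g(x) = C1 + Integral(C2*airyai(-x) + C3*airybi(-x), x)


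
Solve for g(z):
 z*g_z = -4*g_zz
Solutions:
 g(z) = C1 + C2*erf(sqrt(2)*z/4)


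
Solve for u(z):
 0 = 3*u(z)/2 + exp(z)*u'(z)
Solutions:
 u(z) = C1*exp(3*exp(-z)/2)


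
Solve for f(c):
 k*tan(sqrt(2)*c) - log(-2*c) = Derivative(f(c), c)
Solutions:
 f(c) = C1 - c*log(-c) - c*log(2) + c - sqrt(2)*k*log(cos(sqrt(2)*c))/2
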